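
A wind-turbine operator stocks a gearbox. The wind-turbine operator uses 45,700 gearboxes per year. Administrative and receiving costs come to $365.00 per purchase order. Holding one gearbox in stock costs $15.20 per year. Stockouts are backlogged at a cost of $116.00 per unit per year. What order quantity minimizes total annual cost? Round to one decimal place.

With planned backorders, Q* = √(2DS/H) · √((H+B)/B).
√(2DS/H) = √(2 × 45,700 × 365 / 15.2) = 1481.487.
√((H+B)/B) = √((15.2+116)/116) = 1.0635.
Q* ≈ 1575.563.

Q* ≈ 1,575.6 gearboxes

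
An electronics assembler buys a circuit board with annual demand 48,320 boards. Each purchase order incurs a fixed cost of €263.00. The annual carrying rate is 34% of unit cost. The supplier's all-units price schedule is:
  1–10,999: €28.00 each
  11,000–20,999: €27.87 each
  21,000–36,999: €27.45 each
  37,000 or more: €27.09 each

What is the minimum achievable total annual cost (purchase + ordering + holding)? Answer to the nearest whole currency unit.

TC* ≈ €1,368,515

Holding cost per unit per year at price C is H = 0.34·C.
For each price level, check whether its EOQ is feasible; otherwise the best quantity at that price is the breakpoint.
EOQ at €28.00 = 1633.9 (feasible in tier 1): TC = 48,320×€28.00 + (48,320/1633.9)×263 + (1633.9/2)×0.34×€28.00 = €1,368,515.17.
EOQ at €27.87 = 1637.8 < 11000, so use break Q=11000: TC = 48,320×€27.87 + (48,320/11000.0)×263 + (11000.0/2)×0.34×€27.87 = €1,399,950.59.
EOQ at €27.45 = 1650.2 < 21000, so use break Q=21000: TC = 48,320×€27.45 + (48,320/21000.0)×263 + (21000.0/2)×0.34×€27.45 = €1,424,985.65.
EOQ at €27.09 = 1661.2 < 37000, so use break Q=37000: TC = 48,320×€27.09 + (48,320/37000.0)×263 + (37000.0/2)×0.34×€27.09 = €1,479,728.36.
Lowest total cost among the candidates is at Q = 1633.9.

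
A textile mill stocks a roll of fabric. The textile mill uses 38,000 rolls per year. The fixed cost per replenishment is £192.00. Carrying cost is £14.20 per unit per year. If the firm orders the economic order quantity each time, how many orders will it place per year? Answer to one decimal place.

N ≈ 37.5 orders per year

The optimal lot size = √(2DS/H) = √(2 × 38,000 × 192 / 14.2) ≈ 1013.71.
Orders per year = D / Q* = 38,000 / 1013.71 ≈ 37.486.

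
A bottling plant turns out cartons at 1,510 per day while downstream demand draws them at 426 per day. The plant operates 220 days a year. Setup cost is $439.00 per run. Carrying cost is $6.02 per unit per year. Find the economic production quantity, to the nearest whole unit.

Q* ≈ 4,364 cartons

Annual demand D = 426 × 220 = 93,720.
Production build-up factor (1 − d/p) = 1 − 426/1,510 = 0.7179.
Q* = √(2DS / (H(1 − d/p))) = √(2 × 93,720 × 439 / (6.02 × 0.7179)).
= √(82,286,160 / 4.3216) ≈ 4363.540.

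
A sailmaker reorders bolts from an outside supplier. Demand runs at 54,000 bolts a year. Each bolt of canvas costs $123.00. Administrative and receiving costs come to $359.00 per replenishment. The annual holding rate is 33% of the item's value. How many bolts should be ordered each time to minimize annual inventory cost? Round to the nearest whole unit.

Holding cost H = 0.33 × $123.00 = $40.5900 per unit per year.
EOQ = √(2DS / H) = √(2 × 54,000 × 359 / 40.59).
= √(38,772,000 / 40.59) = √955,210.643 ≈ 977.349.

Q* ≈ 977 bolts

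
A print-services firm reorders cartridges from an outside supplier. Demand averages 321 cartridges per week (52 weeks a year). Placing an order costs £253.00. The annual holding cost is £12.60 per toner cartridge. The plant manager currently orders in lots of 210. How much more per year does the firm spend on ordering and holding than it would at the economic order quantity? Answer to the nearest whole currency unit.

Annual demand D = 321 × 52 = 16,692.
EOQ = √(2DS/H) = √(2 × 16,692 × 253 / 12.6) ≈ 818.74.
Cost at Q* = (D/Q*)S + (Q*/2)H = √(2DSH) ≈ £10,316.08.
Cost at Q = 210: (16,692/210)×253 + (210/2)×12.6 = £20,109.89 + £1,323.00 = £21,432.89.
Excess = £21,432.89 − £10,316.08 = £11,116.81.

Extra cost ≈ £11,117 per year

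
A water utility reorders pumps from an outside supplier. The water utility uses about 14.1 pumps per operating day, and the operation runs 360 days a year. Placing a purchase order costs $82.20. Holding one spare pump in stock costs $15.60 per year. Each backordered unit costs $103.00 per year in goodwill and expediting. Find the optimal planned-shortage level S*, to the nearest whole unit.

Annual demand D = 14.1 × 360 = 5,076.
With planned backorders, Q* = √(2DS/H) · √((H+B)/B).
√(2DS/H) = √(2 × 5,076 × 82.2 / 15.6) = 231.286.
√((H+B)/B) = √((15.6+103)/103) = 1.0731.
Q* ≈ 248.184.
S* = Q* · H/(H+B) = 248.184 × 15.6/118.6 ≈ 32.645.

S* ≈ 33 pumps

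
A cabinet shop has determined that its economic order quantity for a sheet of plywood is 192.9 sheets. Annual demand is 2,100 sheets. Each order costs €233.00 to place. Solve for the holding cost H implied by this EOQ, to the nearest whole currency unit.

The basic EOQ model gives Q* = √(2DS/H); rearrange for the unknown.
From Q* = √(2DS/H): H = 2DS / Q*² = 2 × 2,100 × 233 / 192.9² = 26.2991.

H ≈ €26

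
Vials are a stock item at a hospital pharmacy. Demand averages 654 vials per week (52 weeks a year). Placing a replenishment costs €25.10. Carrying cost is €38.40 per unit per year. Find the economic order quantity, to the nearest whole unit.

Q* ≈ 211 vials

Annual demand D = 654 × 52 = 34,008.
EOQ = √(2DS / H) = √(2 × 34,008 × 25.1 / 38.4).
= √(1,707,201.6 / 38.4) = √44,458.375 ≈ 210.852.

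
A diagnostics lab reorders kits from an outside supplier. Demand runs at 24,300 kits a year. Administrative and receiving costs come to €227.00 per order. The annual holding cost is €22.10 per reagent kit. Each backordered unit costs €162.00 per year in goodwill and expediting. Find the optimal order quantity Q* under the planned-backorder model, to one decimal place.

With planned backorders, Q* = √(2DS/H) · √((H+B)/B).
√(2DS/H) = √(2 × 24,300 × 227 / 22.1) = 706.537.
√((H+B)/B) = √((22.1+162)/162) = 1.0660.
Q* ≈ 753.190.

Q* ≈ 753.2 kits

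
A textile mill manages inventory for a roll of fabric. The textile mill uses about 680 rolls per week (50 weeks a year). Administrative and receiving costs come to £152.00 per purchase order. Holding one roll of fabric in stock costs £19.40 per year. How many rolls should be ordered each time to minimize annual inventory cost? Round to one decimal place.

Annual demand D = 680 × 50 = 34,000.
EOQ = √(2DS / H) = √(2 × 34,000 × 152 / 19.4).
= √(10,336,000 / 19.4) = √532,783.5052 ≈ 729.920.

Q* ≈ 729.9 rolls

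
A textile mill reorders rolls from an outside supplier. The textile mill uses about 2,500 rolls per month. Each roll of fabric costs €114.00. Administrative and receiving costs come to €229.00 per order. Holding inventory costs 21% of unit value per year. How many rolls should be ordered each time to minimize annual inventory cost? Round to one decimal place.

Q* ≈ 757.6 rolls

Annual demand D = 2,500 × 12 = 30,000.
Holding cost H = 0.21 × €114.00 = €23.9400 per unit per year.
EOQ = √(2DS / H) = √(2 × 30,000 × 229 / 23.94).
= √(13,740,000 / 23.94) = √573,934.8371 ≈ 757.585.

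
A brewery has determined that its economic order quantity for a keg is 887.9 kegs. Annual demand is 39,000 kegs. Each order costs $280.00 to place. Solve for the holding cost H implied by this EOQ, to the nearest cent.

The basic EOQ model gives Q* = √(2DS/H); rearrange for the unknown.
From Q* = √(2DS/H): H = 2DS / Q*² = 2 × 39,000 × 280 / 887.9² = 27.7029.

H ≈ $27.70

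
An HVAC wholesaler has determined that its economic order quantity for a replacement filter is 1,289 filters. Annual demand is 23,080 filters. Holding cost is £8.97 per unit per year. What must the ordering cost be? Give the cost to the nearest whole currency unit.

Squaring Q* = √(2DS/H) gives Q*² = 2DS/H.
From Q* = √(2DS/H): S = Q*²H / (2D) = 1,289² × 8.97 / (2 × 23,080) = 322.8736.

S ≈ £323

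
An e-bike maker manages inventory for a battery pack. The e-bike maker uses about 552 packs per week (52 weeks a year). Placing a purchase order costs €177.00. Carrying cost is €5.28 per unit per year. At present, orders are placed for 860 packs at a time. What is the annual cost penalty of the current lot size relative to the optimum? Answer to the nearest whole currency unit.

Extra cost ≈ €853 per year

Annual demand D = 552 × 52 = 28,704.
EOQ = √(2DS/H) = √(2 × 28,704 × 177 / 5.28) ≈ 1387.25.
Cost at Q* = (D/Q*)S + (Q*/2)H = √(2DSH) ≈ €7,324.70.
Cost at Q = 860: (28,704/860)×177 + (860/2)×5.28 = €5,907.68 + €2,270.40 = €8,178.08.
Excess = €8,178.08 − €7,324.70 = €853.38.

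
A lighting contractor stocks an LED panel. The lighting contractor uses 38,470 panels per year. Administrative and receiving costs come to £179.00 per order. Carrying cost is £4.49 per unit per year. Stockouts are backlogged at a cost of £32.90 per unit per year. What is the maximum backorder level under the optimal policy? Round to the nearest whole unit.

S* ≈ 224 panels

With planned backorders, Q* = √(2DS/H) · √((H+B)/B).
√(2DS/H) = √(2 × 38,470 × 179 / 4.49) = 1751.376.
√((H+B)/B) = √((4.49+32.9)/32.9) = 1.0661.
Q* ≈ 1867.064.
S* = Q* · H/(H+B) = 1867.064 × 4.49/37.39 ≈ 224.207.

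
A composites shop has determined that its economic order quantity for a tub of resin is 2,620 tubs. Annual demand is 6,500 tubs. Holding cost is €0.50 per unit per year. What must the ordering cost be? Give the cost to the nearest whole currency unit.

Invert the EOQ relation Q*² = 2DS/H.
From Q* = √(2DS/H): S = Q*²H / (2D) = 2,620² × 0.5 / (2 × 6,500) = 264.0154.

S ≈ €264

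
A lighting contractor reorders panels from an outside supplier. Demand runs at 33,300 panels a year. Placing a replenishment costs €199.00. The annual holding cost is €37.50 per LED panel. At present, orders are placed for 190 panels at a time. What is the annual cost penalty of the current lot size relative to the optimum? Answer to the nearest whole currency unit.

EOQ = √(2DS/H) = √(2 × 33,300 × 199 / 37.5) ≈ 594.49.
Cost at Q* = (D/Q*)S + (Q*/2)H = √(2DSH) ≈ €22,293.55.
Cost at Q = 190: (33,300/190)×199 + (190/2)×37.5 = €34,877.37 + €3,562.50 = €38,439.87.
Excess = €38,439.87 − €22,293.55 = €16,146.32.

Extra cost ≈ €16,146 per year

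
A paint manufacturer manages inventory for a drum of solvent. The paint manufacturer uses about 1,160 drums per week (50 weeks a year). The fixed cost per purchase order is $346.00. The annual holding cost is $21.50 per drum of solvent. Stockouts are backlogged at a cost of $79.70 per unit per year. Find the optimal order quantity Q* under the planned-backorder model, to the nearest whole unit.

Q* ≈ 1,540 drums

Annual demand D = 1,160 × 50 = 58,000.
With planned backorders, Q* = √(2DS/H) · √((H+B)/B).
√(2DS/H) = √(2 × 58,000 × 346 / 21.5) = 1366.305.
√((H+B)/B) = √((21.5+79.7)/79.7) = 1.1268.
Q* ≈ 1539.604.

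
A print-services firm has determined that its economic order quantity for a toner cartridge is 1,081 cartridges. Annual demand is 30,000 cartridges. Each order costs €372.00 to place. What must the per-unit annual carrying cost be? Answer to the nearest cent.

Squaring Q* = √(2DS/H) gives Q*² = 2DS/H.
From Q* = √(2DS/H): H = 2DS / Q*² = 2 × 30,000 × 372 / 1,081² = 19.1004.

H ≈ €19.10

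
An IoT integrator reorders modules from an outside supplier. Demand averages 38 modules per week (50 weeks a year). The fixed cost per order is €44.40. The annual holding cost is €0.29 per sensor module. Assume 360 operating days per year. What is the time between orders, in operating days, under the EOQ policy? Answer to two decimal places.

Annual demand D = 38 × 50 = 1,900.
EOQ = √(2DS/H) = √(2 × 1,900 × 44.4 / 0.29) ≈ 762.75.
Cycle time = Q*/D × 360 = 762.75 / 1,900 × 360 ≈ 144.522 days.

T ≈ 144.52 days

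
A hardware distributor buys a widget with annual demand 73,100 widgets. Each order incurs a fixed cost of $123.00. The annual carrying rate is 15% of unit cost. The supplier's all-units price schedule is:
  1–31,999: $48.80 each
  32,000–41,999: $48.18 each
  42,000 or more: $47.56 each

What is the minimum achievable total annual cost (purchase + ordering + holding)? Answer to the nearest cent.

TC* ≈ $3,578,753.13

Holding cost per unit per year at price C is H = 0.15·C.
Evaluate total cost at each tier's feasible EOQ or, if the EOQ is below the tier, at the tier's minimum quantity.
EOQ at $48.80 = 1567.4 (feasible in tier 1): TC = 73,100×$48.80 + (73,100/1567.4)×123 + (1567.4/2)×0.15×$48.80 = $3,578,753.13.
EOQ at $48.18 = 1577.4 < 32000, so use break Q=32000: TC = 73,100×$48.18 + (73,100/32000.0)×123 + (32000.0/2)×0.15×$48.18 = $3,637,870.98.
EOQ at $47.56 = 1587.7 < 42000, so use break Q=42000: TC = 73,100×$47.56 + (73,100/42000.0)×123 + (42000.0/2)×0.15×$47.56 = $3,626,664.08.
Lowest total cost among the candidates is at Q = 1567.4.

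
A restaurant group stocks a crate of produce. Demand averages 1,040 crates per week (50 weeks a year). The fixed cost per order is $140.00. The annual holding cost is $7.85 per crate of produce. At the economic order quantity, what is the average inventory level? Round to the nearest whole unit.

Average inventory ≈ 681 crates

Annual demand D = 1,040 × 50 = 52,000.
Q* = √(2DS/H) = √(2 × 52,000 × 140 / 7.85) ≈ 1361.90.
Average inventory = Q*/2 ≈ 1361.90 / 2 = 680.951.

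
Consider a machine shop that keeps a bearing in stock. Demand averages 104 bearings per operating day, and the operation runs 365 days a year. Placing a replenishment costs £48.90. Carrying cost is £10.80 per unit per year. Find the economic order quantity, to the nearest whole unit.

Annual demand D = 104 × 365 = 37,960.
EOQ = √(2DS / H) = √(2 × 37,960 × 48.9 / 10.8).
= √(3,712,488 / 10.8) = √343,748.8889 ≈ 586.301.

Q* ≈ 586 bearings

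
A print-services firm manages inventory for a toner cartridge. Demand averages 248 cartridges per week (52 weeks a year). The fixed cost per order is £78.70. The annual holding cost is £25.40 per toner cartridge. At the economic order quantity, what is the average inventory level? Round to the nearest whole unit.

Average inventory ≈ 141 cartridges

Annual demand D = 248 × 52 = 12,896.
The optimal lot size = √(2DS/H) = √(2 × 12,896 × 78.7 / 25.4) ≈ 282.69.
Average inventory = Q*/2 ≈ 282.69 / 2 = 141.346.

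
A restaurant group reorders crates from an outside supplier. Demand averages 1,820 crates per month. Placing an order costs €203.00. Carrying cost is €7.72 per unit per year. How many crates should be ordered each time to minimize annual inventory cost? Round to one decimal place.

Annual demand D = 1,820 × 12 = 21,840.
EOQ = √(2DS / H) = √(2 × 21,840 × 203 / 7.72).
= √(8,867,040 / 7.72) = √1,148,580.3109 ≈ 1071.718.

Q* ≈ 1,071.7 crates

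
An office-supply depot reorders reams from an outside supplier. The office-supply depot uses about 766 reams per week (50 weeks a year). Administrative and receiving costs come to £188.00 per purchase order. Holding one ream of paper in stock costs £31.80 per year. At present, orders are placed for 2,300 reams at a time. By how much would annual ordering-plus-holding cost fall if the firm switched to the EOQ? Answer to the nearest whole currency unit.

Annual demand D = 766 × 50 = 38,300.
EOQ = √(2DS/H) = √(2 × 38,300 × 188 / 31.8) ≈ 672.95.
Cost at Q* = (D/Q*)S + (Q*/2)H = √(2DSH) ≈ £21,399.66.
Cost at Q = 2,300: (38,300/2,300)×188 + (2,300/2)×31.8 = £3,130.61 + £36,570.00 = £39,700.61.
Excess = £39,700.61 − £21,399.66 = £18,300.95.

Extra cost ≈ £18,301 per year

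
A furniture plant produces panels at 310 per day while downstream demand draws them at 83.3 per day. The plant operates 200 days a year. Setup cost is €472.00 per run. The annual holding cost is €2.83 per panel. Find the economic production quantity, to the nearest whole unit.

Q* ≈ 2,757 panels

Annual demand D = 83.3 × 200 = 16,660.
Production build-up factor (1 − d/p) = 1 − 83.3/310 = 0.7313.
Q* = √(2DS / (H(1 − d/p))) = √(2 × 16,660 × 472 / (2.83 × 0.7313)).
= √(15,727,040 / 2.0696) ≈ 2756.674.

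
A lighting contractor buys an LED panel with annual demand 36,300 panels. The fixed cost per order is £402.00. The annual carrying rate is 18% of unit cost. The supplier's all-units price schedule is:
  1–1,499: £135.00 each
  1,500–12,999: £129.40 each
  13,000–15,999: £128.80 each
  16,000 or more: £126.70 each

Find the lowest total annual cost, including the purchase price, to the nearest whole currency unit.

TC* ≈ £4,724,417

Holding cost per unit per year at price C is H = 0.18·C.
Evaluate total cost at each tier's feasible EOQ or, if the EOQ is below the tier, at the tier's minimum quantity.
EOQ at £135.00 = 1095.9 (feasible in tier 1): TC = 36,300×£135.00 + (36,300/1095.9)×402 + (1095.9/2)×0.18×£135.00 = £4,927,130.82.
EOQ at £129.40 = 1119.4 < 1500, so use break Q=1500: TC = 36,300×£129.40 + (36,300/1500.0)×402 + (1500.0/2)×0.18×£129.40 = £4,724,417.40.
EOQ at £128.80 = 1122.0 < 13000, so use break Q=13000: TC = 36,300×£128.80 + (36,300/13000.0)×402 + (13000.0/2)×0.18×£128.80 = £4,827,258.51.
EOQ at £126.70 = 1131.2 < 16000, so use break Q=16000: TC = 36,300×£126.70 + (36,300/16000.0)×402 + (16000.0/2)×0.18×£126.70 = £4,782,570.04.
Lowest total cost among the candidates is at Q = 1500.0.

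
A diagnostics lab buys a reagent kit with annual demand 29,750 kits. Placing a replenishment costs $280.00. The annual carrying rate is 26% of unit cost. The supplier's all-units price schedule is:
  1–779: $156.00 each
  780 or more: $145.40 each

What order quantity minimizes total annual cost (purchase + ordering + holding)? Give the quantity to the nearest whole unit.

Holding cost per unit per year at price C is H = 0.26·C.
Candidates are each tier's EOQ (if it falls in that tier) and each price-break quantity.
EOQ at $156.00 = 640.9 (feasible in tier 1): TC = 29,750×$156.00 + (29,750/640.9)×280 + (640.9/2)×0.26×$156.00 = $4,666,994.80.
EOQ at $145.40 = 663.8 < 780, so use break Q=780: TC = 29,750×$145.40 + (29,750/780.0)×280 + (780.0/2)×0.26×$145.40 = $4,351,073.05.
Lowest total cost is $4,351,073.05 at Q = 780.0.

Q* ≈ 780 kits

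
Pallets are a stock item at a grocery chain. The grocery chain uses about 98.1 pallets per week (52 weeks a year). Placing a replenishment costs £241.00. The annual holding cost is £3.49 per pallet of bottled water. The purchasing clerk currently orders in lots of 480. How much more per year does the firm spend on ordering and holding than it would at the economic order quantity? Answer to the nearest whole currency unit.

Annual demand D = 98.1 × 52 = 5,101.2.
EOQ = √(2DS/H) = √(2 × 5,101.2 × 241 / 3.49) ≈ 839.36.
Cost at Q* = (D/Q*)S + (Q*/2)H = √(2DSH) ≈ £2,929.36.
Cost at Q = 480: (5,101.2/480)×241 + (480/2)×3.49 = £2,561.23 + £837.60 = £3,398.83.
Excess = £3,398.83 − £2,929.36 = £469.47.

Extra cost ≈ £469 per year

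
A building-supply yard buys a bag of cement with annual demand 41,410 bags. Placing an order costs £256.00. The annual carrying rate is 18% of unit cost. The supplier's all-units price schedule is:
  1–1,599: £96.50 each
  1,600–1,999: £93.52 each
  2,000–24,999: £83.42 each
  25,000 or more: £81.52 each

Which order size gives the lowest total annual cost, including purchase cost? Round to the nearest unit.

Q* ≈ 2,000 bags

Holding cost per unit per year at price C is H = 0.18·C.
Candidates are each tier's EOQ (if it falls in that tier) and each price-break quantity.
EOQ at £96.50 = 1104.8 (feasible in tier 1): TC = 41,410×£96.50 + (41,410/1104.8)×256 + (1104.8/2)×0.18×£96.50 = £4,015,255.55.
EOQ at £93.52 = 1122.3 < 1600, so use break Q=1600: TC = 41,410×£93.52 + (41,410/1600.0)×256 + (1600.0/2)×0.18×£93.52 = £3,892,755.68.
EOQ at £83.42 = 1188.3 < 2000, so use break Q=2000: TC = 41,410×£83.42 + (41,410/2000.0)×256 + (2000.0/2)×0.18×£83.42 = £3,474,738.28.
EOQ at £81.52 = 1202.0 < 25000, so use break Q=25000: TC = 41,410×£81.52 + (41,410/25000.0)×256 + (25000.0/2)×0.18×£81.52 = £3,559,587.24.
Lowest total cost is £3,474,738.28 at Q = 2000.0.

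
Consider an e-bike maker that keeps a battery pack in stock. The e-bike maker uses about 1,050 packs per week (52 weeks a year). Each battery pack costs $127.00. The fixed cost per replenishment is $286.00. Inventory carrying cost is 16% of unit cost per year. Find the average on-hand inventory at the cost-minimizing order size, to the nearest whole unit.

Average inventory ≈ 620 packs

Annual demand D = 1,050 × 52 = 54,600.
Holding cost H = 0.16 × $127.00 = $20.3200 per unit per year.
Q* = √(2DS/H) = √(2 × 54,600 × 286 / 20.32) ≈ 1239.75.
Average inventory = Q*/2 ≈ 1239.75 / 2 = 619.873.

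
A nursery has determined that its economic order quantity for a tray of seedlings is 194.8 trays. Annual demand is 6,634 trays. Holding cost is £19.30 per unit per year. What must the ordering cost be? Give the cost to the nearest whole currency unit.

Invert the EOQ relation Q*² = 2DS/H.
From Q* = √(2DS/H): S = Q*²H / (2D) = 194.8² × 19.3 / (2 × 6,634) = 55.1988.

S ≈ £55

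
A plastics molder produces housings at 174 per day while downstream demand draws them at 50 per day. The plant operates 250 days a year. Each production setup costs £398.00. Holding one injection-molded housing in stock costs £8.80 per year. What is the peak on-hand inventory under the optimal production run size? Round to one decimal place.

I_max ≈ 897.6 housings

Annual demand D = 50 × 250 = 12,500.
Production build-up factor (1 − d/p) = 1 − 50/174 = 0.7126.
Q* = √(2DS / (H(1 − d/p))) = √(2 × 12,500 × 398 / (8.8 × 0.7126)).
= √(9,950,000 / 6.2713) ≈ 1259.604.
Maximum inventory = Q*(1 − d/p) = 1259.604 × 0.7126 ≈ 897.649.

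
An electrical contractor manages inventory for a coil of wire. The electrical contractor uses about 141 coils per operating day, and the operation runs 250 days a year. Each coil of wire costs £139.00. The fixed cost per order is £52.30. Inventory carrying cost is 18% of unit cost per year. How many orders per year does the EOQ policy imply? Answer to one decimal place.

Annual demand D = 141 × 250 = 35,250.
Holding cost H = 0.18 × £139.00 = £25.0200 per unit per year.
The optimal lot size = √(2DS/H) = √(2 × 35,250 × 52.3 / 25.02) ≈ 383.89.
Orders per year = D / Q* = 35,250 / 383.89 ≈ 91.824.

N ≈ 91.8 orders per year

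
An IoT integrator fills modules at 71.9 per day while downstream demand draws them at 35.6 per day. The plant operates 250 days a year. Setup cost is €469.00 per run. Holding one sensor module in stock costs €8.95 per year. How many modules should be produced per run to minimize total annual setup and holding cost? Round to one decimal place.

Q* ≈ 1,359.2 modules

Annual demand D = 35.6 × 250 = 8,900.
Production build-up factor (1 − d/p) = 1 − 35.6/71.9 = 0.5049.
Q* = √(2DS / (H(1 − d/p))) = √(2 × 8,900 × 469 / (8.95 × 0.5049)).
= √(8,348,200 / 4.5186) ≈ 1359.240.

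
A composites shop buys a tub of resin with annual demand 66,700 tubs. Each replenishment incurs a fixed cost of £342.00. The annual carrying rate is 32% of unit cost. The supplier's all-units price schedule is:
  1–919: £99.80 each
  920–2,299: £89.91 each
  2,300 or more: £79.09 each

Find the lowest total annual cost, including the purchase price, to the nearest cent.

TC* ≈ £5,314,326.12

Holding cost per unit per year at price C is H = 0.32·C.
Candidates are each tier's EOQ (if it falls in that tier) and each price-break quantity.
Tier 1 (£99.80): EOQ = 1195.2 exceeds tier's upper bound 919, so this tier is dominated.
EOQ at £89.91 = 1259.3 (feasible in tier 2): TC = 66,700×£89.91 + (66,700/1259.3)×342 + (1259.3/2)×0.32×£89.91 = £6,033,227.14.
EOQ at £79.09 = 1342.6 < 2300, so use break Q=2300: TC = 66,700×£79.09 + (66,700/2300.0)×342 + (2300.0/2)×0.32×£79.09 = £5,314,326.12.
Lowest total cost among the candidates is at Q = 2300.0.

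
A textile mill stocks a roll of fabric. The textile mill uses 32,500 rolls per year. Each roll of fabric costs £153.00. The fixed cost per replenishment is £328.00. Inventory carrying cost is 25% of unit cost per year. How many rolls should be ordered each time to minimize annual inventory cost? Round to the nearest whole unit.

Q* ≈ 747 rolls

Holding cost H = 0.25 × £153.00 = £38.2500 per unit per year.
EOQ = √(2DS / H) = √(2 × 32,500 × 328 / 38.25).
= √(21,320,000 / 38.25) = √557,385.6209 ≈ 746.583.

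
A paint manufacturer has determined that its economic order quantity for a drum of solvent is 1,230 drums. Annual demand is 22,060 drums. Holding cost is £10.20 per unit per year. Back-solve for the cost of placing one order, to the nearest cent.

S ≈ £349.76

Squaring Q* = √(2DS/H) gives Q*² = 2DS/H.
From Q* = √(2DS/H): S = Q*²H / (2D) = 1,230² × 10.2 / (2 × 22,060) = 349.7638.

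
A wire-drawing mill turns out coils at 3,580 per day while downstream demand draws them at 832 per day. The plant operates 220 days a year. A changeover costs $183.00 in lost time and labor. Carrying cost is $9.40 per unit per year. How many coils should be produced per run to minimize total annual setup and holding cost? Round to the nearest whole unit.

Q* ≈ 3,047 coils

Annual demand D = 832 × 220 = 183,040.
Production build-up factor (1 − d/p) = 1 − 832/3,580 = 0.7676.
Q* = √(2DS / (H(1 − d/p))) = √(2 × 183,040 × 183 / (9.4 × 0.7676)).
= √(66,992,640 / 7.2154) ≈ 3047.072.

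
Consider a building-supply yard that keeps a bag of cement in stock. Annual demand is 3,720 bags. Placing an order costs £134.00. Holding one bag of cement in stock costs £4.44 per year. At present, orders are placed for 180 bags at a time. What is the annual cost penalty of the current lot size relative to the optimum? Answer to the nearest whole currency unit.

Extra cost ≈ £1,065 per year

EOQ = √(2DS/H) = √(2 × 3,720 × 134 / 4.44) ≈ 473.86.
Cost at Q* = (D/Q*)S + (Q*/2)H = √(2DSH) ≈ £2,103.93.
Cost at Q = 180: (3,720/180)×134 + (180/2)×4.44 = £2,769.33 + £399.60 = £3,168.93.
Excess = £3,168.93 − £2,103.93 = £1,065.01.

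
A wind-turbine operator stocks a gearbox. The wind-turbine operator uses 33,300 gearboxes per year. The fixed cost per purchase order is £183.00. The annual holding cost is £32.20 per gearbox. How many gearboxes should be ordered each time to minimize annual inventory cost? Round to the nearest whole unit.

Q* ≈ 615 gearboxes

EOQ = √(2DS / H) = √(2 × 33,300 × 183 / 32.2).
= √(12,187,800 / 32.2) = √378,503.1056 ≈ 615.226.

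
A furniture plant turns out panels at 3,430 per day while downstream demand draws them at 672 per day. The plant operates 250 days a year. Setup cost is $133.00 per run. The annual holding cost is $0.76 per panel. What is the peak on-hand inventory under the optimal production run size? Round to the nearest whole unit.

I_max ≈ 6,876 panels

Annual demand D = 672 × 250 = 168,000.
Production build-up factor (1 − d/p) = 1 − 672/3,430 = 0.8041.
Q* = √(2DS / (H(1 − d/p))) = √(2 × 168,000 × 133 / (0.76 × 0.8041)).
= √(44,688,000 / 0.6111) ≈ 8551.427.
Maximum inventory = Q*(1 − d/p) = 8551.427 × 0.8041 ≈ 6876.045.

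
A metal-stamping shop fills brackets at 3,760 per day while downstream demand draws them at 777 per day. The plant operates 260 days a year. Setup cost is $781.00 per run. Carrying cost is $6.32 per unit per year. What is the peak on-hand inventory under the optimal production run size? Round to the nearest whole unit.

Annual demand D = 777 × 260 = 202,020.
Production build-up factor (1 − d/p) = 1 − 777/3,760 = 0.7934.
Q* = √(2DS / (H(1 − d/p))) = √(2 × 202,020 × 781 / (6.32 × 0.7934)).
= √(315,555,240 / 5.014) ≈ 7933.164.
Maximum inventory = Q*(1 − d/p) = 7933.164 × 0.7934 ≈ 6293.784.

I_max ≈ 6,294 brackets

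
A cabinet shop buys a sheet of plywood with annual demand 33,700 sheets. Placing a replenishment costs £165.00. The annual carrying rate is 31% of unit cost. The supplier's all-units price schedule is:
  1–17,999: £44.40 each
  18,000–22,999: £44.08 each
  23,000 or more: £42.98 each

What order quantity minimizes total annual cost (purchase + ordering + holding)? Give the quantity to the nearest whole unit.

Q* ≈ 899 sheets

Holding cost per unit per year at price C is H = 0.31·C.
Candidates are each tier's EOQ (if it falls in that tier) and each price-break quantity.
EOQ at £44.40 = 898.9 (feasible in tier 1): TC = 33,700×£44.40 + (33,700/898.9)×165 + (898.9/2)×0.31×£44.40 = £1,508,652.12.
EOQ at £44.08 = 902.1 < 18000, so use break Q=18000: TC = 33,700×£44.08 + (33,700/18000.0)×165 + (18000.0/2)×0.31×£44.08 = £1,608,788.12.
EOQ at £42.98 = 913.6 < 23000, so use break Q=23000: TC = 33,700×£42.98 + (33,700/23000.0)×165 + (23000.0/2)×0.31×£42.98 = £1,601,891.46.
Lowest total cost is £1,508,652.12 at Q = 898.9.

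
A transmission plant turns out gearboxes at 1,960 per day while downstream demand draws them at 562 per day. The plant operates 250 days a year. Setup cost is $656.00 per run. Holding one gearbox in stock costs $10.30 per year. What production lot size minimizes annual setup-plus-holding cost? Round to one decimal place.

Annual demand D = 562 × 250 = 140,500.
Production build-up factor (1 − d/p) = 1 − 562/1,960 = 0.7133.
Q* = √(2DS / (H(1 − d/p))) = √(2 × 140,500 × 656 / (10.3 × 0.7133)).
= √(184,336,000 / 7.3466) ≈ 5009.114.

Q* ≈ 5,009.1 gearboxes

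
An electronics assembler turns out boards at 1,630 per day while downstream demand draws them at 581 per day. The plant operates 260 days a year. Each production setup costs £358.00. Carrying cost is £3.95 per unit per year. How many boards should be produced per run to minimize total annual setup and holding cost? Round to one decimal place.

Annual demand D = 581 × 260 = 151,060.
Production build-up factor (1 − d/p) = 1 − 581/1,630 = 0.6436.
Q* = √(2DS / (H(1 − d/p))) = √(2 × 151,060 × 358 / (3.95 × 0.6436)).
= √(108,158,960 / 2.5421) ≈ 6522.871.

Q* ≈ 6,522.9 boards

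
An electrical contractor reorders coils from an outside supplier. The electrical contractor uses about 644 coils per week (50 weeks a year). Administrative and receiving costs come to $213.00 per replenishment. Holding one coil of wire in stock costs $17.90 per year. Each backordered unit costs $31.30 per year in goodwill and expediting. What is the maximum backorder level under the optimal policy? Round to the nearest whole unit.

Annual demand D = 644 × 50 = 32,200.
With planned backorders, Q* = √(2DS/H) · √((H+B)/B).
√(2DS/H) = √(2 × 32,200 × 213 / 17.9) = 875.399.
√((H+B)/B) = √((17.9+31.3)/31.3) = 1.2537.
Q* ≈ 1097.531.
S* = Q* · H/(H+B) = 1097.531 × 17.9/49.2 ≈ 399.305.

S* ≈ 399 coils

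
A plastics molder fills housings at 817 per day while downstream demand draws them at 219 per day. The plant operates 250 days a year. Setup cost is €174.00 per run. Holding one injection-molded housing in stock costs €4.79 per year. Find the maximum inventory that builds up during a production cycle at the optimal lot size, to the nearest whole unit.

I_max ≈ 1,706 housings

Annual demand D = 219 × 250 = 54,750.
Production build-up factor (1 − d/p) = 1 − 219/817 = 0.7319.
Q* = √(2DS / (H(1 − d/p))) = √(2 × 54,750 × 174 / (4.79 × 0.7319)).
= √(19,053,000 / 3.506) ≈ 2331.172.
Maximum inventory = Q*(1 − d/p) = 2331.172 × 0.7319 ≈ 1706.293.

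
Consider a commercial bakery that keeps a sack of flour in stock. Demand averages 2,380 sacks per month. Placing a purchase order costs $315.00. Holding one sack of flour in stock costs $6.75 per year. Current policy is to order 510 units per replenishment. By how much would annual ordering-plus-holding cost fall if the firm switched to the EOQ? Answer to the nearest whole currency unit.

Extra cost ≈ $8,341 per year

Annual demand D = 2,380 × 12 = 28,560.
EOQ = √(2DS/H) = √(2 × 28,560 × 315 / 6.75) ≈ 1632.67.
Cost at Q* = (D/Q*)S + (Q*/2)H = √(2DSH) ≈ $11,020.50.
Cost at Q = 510: (28,560/510)×315 + (510/2)×6.75 = $17,640.00 + $1,721.25 = $19,361.25.
Excess = $19,361.25 − $11,020.50 = $8,340.75.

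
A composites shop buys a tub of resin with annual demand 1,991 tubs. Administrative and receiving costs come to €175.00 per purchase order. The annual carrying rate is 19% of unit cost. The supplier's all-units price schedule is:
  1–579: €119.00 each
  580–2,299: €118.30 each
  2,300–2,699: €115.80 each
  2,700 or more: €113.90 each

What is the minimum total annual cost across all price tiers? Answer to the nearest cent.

TC* ≈ €240,898.35

Holding cost per unit per year at price C is H = 0.19·C.
Candidates are each tier's EOQ (if it falls in that tier) and each price-break quantity.
EOQ at €119.00 = 175.6 (feasible in tier 1): TC = 1,991×€119.00 + (1,991/175.6)×175 + (175.6/2)×0.19×€119.00 = €240,898.35.
EOQ at €118.30 = 176.1 < 580, so use break Q=580: TC = 1,991×€118.30 + (1,991/580.0)×175 + (580.0/2)×0.19×€118.30 = €242,654.36.
EOQ at €115.80 = 178.0 < 2300, so use break Q=2300: TC = 1,991×€115.80 + (1,991/2300.0)×175 + (2300.0/2)×0.19×€115.80 = €256,011.59.
EOQ at €113.90 = 179.4 < 2700, so use break Q=2700: TC = 1,991×€113.90 + (1,991/2700.0)×175 + (2700.0/2)×0.19×€113.90 = €256,119.30.
Lowest total cost among the candidates is at Q = 175.6.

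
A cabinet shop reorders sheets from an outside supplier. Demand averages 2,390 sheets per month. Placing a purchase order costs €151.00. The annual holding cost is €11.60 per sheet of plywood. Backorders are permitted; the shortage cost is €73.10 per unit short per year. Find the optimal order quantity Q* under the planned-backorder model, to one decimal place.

Q* ≈ 930.1 sheets

Annual demand D = 2,390 × 12 = 28,680.
With planned backorders, Q* = √(2DS/H) · √((H+B)/B).
√(2DS/H) = √(2 × 28,680 × 151 / 11.6) = 864.100.
√((H+B)/B) = √((11.6+73.1)/73.1) = 1.0764.
Q* ≈ 930.137.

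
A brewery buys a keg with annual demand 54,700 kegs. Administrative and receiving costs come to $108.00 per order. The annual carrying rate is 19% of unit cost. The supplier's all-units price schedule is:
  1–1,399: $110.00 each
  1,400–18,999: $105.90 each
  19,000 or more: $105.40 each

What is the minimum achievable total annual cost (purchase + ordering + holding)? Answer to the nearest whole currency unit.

TC* ≈ $5,811,034

Holding cost per unit per year at price C is H = 0.19·C.
Candidates are each tier's EOQ (if it falls in that tier) and each price-break quantity.
EOQ at $110.00 = 751.9 (feasible in tier 1): TC = 54,700×$110.00 + (54,700/751.9)×108 + (751.9/2)×0.19×$110.00 = $6,032,714.25.
EOQ at $105.90 = 766.3 < 1400, so use break Q=1400: TC = 54,700×$105.90 + (54,700/1400.0)×108 + (1400.0/2)×0.19×$105.90 = $5,811,034.41.
EOQ at $105.40 = 768.1 < 19000, so use break Q=19000: TC = 54,700×$105.40 + (54,700/19000.0)×108 + (19000.0/2)×0.19×$105.40 = $5,955,937.93.
Lowest total cost among the candidates is at Q = 1400.0.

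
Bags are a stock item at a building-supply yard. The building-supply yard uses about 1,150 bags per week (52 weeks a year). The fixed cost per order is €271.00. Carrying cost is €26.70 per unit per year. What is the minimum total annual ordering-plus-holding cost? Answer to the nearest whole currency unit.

TC* ≈ €29,418

Annual demand D = 1,150 × 52 = 59,800.
The optimal lot size = √(2DS/H) = √(2 × 59,800 × 271 / 26.7) ≈ 1101.78.
At Q*, ordering cost (D/Q*)S equals holding cost (Q*/2)H, each = √(DSH/2).
Minimum total = √(2DSH) = √(2 × 59,800 × 271 × 26.7) ≈ 29417.507.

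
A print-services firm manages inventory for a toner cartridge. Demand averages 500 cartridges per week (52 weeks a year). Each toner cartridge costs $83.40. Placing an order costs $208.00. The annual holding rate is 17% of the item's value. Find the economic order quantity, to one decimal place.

Annual demand D = 500 × 52 = 26,000.
Holding cost H = 0.17 × $83.40 = $14.1780 per unit per year.
EOQ = √(2DS / H) = √(2 × 26,000 × 208 / 14.178).
= √(10,816,000 / 14.178) = √762,872.0553 ≈ 873.425.

Q* ≈ 873.4 cartridges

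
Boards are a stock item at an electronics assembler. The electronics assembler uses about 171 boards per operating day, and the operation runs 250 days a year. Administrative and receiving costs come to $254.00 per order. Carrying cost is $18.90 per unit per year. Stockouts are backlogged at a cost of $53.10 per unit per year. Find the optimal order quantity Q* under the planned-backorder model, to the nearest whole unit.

Annual demand D = 171 × 250 = 42,750.
With planned backorders, Q* = √(2DS/H) · √((H+B)/B).
√(2DS/H) = √(2 × 42,750 × 254 / 18.9) = 1071.936.
√((H+B)/B) = √((18.9+53.1)/53.1) = 1.1644.
Q* ≈ 1248.211.

Q* ≈ 1,248 boards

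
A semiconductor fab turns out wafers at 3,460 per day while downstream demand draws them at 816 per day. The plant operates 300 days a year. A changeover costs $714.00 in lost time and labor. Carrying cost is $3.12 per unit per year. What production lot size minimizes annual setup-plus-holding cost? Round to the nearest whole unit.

Q* ≈ 12,109 wafers

Annual demand D = 816 × 300 = 244,800.
Production build-up factor (1 − d/p) = 1 − 816/3,460 = 0.7642.
Q* = √(2DS / (H(1 − d/p))) = √(2 × 244,800 × 714 / (3.12 × 0.7642)).
= √(349,574,400 / 2.3842) ≈ 12108.765.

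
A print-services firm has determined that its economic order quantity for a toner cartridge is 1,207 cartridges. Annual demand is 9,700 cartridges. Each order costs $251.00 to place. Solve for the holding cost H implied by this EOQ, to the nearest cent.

H ≈ $3.34

Invert the EOQ relation Q*² = 2DS/H.
From Q* = √(2DS/H): H = 2DS / Q*² = 2 × 9,700 × 251 / 1,207² = 3.3424.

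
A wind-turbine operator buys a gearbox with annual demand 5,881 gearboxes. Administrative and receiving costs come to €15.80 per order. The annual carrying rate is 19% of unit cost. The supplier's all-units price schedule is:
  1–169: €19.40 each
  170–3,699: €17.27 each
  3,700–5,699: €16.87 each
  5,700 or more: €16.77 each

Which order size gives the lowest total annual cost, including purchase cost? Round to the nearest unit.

Holding cost per unit per year at price C is H = 0.19·C.
Evaluate total cost at each tier's feasible EOQ or, if the EOQ is below the tier, at the tier's minimum quantity.
Tier 1 (€19.40): EOQ = 224.5 exceeds tier's upper bound 169, so this tier is dominated.
EOQ at €17.27 = 238.0 (feasible in tier 2): TC = 5,881×€17.27 + (5,881/238.0)×15.8 + (238.0/2)×0.19×€17.27 = €102,345.76.
EOQ at €16.87 = 240.8 < 3700, so use break Q=3700: TC = 5,881×€16.87 + (5,881/3700.0)×15.8 + (3700.0/2)×0.19×€16.87 = €105,167.39.
EOQ at €16.77 = 241.5 < 5700, so use break Q=5700: TC = 5,881×€16.77 + (5,881/5700.0)×15.8 + (5700.0/2)×0.19×€16.77 = €107,721.63.
Lowest total cost is €102,345.76 at Q = 238.0.

Q* ≈ 238 gearboxes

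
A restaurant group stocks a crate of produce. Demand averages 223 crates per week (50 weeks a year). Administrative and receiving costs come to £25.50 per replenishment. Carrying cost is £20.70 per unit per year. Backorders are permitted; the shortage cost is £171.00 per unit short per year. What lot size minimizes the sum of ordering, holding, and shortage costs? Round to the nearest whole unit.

Annual demand D = 223 × 50 = 11,150.
With planned backorders, Q* = √(2DS/H) · √((H+B)/B).
√(2DS/H) = √(2 × 11,150 × 25.5 / 20.7) = 165.744.
√((H+B)/B) = √((20.7+171)/171) = 1.0588.
Q* ≈ 175.489.

Q* ≈ 175 crates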